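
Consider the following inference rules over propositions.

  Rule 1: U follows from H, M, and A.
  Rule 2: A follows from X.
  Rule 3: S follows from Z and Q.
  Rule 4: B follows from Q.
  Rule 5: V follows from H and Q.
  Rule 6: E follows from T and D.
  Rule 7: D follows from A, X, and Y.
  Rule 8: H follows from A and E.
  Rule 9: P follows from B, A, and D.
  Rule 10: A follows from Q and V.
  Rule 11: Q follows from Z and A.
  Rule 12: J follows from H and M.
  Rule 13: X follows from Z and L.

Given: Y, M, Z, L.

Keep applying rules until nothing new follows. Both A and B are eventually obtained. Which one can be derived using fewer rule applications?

A

A: Z and L hold, so X follows (Rule 13). From X, Rule 2 gives A. [2 rule applications]
B: From Z and L, Rule 13 gives X. X holds, so A follows (Rule 2). Z and A hold, so Q follows (Rule 11). From Q, Rule 4 gives B. [4 rule applications]
A needs fewer.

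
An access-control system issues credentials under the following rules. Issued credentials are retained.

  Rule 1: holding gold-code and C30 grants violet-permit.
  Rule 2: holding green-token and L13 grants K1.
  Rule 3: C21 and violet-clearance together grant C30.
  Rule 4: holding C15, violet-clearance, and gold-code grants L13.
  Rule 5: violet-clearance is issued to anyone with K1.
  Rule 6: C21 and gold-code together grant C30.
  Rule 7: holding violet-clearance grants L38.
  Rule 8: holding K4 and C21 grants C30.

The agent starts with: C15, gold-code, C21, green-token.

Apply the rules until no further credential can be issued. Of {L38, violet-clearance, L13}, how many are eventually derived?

0

L38 would need violet-clearance (Rule 7), but violet-clearance is never granted.
violet-clearance would need K1 (Rule 5), but K1 is never granted.
L13 would need C15, violet-clearance, and gold-code (Rule 4), but violet-clearance is never granted.
None of the 3 are reached.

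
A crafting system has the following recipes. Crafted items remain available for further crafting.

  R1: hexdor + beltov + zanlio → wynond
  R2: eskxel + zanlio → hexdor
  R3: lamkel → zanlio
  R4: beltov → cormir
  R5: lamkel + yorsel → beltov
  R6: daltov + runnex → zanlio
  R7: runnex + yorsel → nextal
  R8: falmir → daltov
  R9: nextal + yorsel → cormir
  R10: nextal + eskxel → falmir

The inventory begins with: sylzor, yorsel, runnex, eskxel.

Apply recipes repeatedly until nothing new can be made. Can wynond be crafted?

No

wynond would need hexdor, beltov, and zanlio (R1), but beltov is never obtained.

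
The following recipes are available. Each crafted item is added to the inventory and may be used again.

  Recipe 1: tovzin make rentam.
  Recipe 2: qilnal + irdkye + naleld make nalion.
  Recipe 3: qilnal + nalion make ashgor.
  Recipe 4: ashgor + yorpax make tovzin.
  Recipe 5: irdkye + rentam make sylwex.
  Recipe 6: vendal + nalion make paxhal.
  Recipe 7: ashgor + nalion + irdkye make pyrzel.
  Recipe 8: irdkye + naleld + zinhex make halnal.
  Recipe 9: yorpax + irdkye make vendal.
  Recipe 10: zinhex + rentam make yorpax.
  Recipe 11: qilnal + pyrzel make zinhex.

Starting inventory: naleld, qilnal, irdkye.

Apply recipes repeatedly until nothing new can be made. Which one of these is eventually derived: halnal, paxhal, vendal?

Using Recipe 2, qilnal, irdkye, and naleld make nalion.
qilnal + nalion → ashgor (Recipe 3).
ashgor + nalion + irdkye → pyrzel (Recipe 7).
Using Recipe 11, qilnal and pyrzel make zinhex.
irdkye + naleld + zinhex → halnal (Recipe 8).
vendal would need yorpax and irdkye (Recipe 9), but yorpax is never obtained. paxhal would need vendal and nalion (Recipe 6), but vendal is never obtained.

halnal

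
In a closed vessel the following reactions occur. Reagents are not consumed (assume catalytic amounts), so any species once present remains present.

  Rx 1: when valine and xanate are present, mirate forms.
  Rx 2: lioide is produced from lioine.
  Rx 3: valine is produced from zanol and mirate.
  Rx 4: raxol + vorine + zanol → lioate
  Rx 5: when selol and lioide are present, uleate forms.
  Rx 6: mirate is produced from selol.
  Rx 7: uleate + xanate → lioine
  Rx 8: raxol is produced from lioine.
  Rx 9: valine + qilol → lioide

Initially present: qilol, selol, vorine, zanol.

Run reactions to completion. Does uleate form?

Yes

selol present → mirate forms (Rx 6).
zanol and mirate present → valine forms (Rx 3).
valine and qilol present → lioide forms (Rx 9).
selol and lioide present → uleate forms (Rx 5).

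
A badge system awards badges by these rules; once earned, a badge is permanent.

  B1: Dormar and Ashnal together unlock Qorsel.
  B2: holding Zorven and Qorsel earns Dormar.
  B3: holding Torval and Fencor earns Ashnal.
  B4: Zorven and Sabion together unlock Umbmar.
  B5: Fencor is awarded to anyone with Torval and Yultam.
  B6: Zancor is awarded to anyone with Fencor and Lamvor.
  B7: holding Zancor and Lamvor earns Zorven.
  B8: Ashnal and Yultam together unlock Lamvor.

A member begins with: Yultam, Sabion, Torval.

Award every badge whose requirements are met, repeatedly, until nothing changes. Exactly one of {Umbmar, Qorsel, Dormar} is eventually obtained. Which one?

With Torval and Yultam, Fencor is earned (B5).
With Torval and Fencor, Ashnal is earned (B3).
With Ashnal and Yultam, Lamvor is earned (B8).
With Fencor and Lamvor, Zancor is earned (B6).
With Zancor and Lamvor, Zorven is earned (B7).
With Zorven and Sabion, Umbmar is earned (B4).
Qorsel would need Dormar and Ashnal (B1), but Dormar is never earned. Dormar would need Zorven and Qorsel (B2), but Qorsel is never earned.

Umbmar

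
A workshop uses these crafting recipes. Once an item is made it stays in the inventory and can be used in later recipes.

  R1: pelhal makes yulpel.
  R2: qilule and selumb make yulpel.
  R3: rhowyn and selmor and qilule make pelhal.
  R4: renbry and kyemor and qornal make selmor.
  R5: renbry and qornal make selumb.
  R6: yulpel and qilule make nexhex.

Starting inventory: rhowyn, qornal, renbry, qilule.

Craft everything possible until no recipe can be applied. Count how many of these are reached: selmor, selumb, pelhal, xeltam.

Using R5, renbry and qornal make selumb.
selmor would need renbry, kyemor, and qornal (R4), but kyemor is never obtained.
selumb: reached.
pelhal would need rhowyn, selmor, and qilule (R3), but selmor is never obtained.
No rule produces xeltam, and it is not given.
Reached: selumb — 1 of the 4.

1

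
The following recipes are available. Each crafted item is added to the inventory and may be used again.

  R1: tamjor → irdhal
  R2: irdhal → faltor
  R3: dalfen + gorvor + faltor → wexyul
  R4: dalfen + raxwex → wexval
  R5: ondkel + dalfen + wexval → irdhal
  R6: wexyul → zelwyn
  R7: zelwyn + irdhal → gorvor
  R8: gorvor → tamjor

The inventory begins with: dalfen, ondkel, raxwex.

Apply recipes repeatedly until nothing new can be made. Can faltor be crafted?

Yes

dalfen + raxwex → wexval (R4).
Using R5, ondkel, dalfen, and wexval make irdhal.
Using R2, irdhal makes faltor.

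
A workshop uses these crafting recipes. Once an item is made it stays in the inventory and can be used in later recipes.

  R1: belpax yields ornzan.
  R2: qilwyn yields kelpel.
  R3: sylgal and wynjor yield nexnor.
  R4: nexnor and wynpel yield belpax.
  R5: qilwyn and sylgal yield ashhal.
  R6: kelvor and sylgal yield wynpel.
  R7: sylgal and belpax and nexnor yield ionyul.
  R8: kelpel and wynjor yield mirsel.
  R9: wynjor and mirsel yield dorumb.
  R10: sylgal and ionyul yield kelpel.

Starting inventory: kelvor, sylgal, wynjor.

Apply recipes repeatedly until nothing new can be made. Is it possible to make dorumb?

sylgal and wynjor → nexnor (R3).
Using R6, kelvor and sylgal make wynpel.
Using R4, nexnor and wynpel make belpax.
sylgal and belpax and nexnor → ionyul (R7).
sylgal and ionyul → kelpel (R10).
kelpel and wynjor → mirsel (R8).
wynjor and mirsel → dorumb (R9).

Yes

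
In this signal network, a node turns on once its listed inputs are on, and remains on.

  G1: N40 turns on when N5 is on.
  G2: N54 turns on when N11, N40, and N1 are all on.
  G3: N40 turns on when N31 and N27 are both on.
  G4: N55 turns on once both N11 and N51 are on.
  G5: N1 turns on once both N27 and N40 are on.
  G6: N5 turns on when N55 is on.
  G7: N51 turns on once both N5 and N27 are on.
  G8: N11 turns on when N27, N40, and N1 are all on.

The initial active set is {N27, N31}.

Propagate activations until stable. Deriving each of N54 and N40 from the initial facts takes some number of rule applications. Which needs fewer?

N40

N40: N31 and N27 are on, so N40 turns on (G3). [1 rule application]
N54: G3: N31 and N27 on → N40 on. N27 and N40 are on, so N1 turns on (G5). N27, N40, and N1 are on, so N11 turns on (G8). G2: N11, N40, and N1 on → N54 on. [4 rule applications]
N40 needs fewer.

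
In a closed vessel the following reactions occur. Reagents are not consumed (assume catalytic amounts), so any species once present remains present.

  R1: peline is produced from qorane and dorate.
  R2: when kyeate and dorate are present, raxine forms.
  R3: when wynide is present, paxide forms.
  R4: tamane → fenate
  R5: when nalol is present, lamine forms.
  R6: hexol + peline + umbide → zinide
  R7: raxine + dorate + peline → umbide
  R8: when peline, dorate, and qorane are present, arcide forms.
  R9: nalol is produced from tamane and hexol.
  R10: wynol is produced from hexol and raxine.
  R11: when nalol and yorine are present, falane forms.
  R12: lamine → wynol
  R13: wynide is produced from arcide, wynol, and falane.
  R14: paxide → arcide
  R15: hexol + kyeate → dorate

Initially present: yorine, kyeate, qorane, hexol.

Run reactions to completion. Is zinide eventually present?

hexol and kyeate present → dorate forms (R15).
kyeate and dorate present → raxine forms (R2).
qorane and dorate present → peline forms (R1).
raxine, dorate, and peline present → umbide forms (R7).
hexol, peline, and umbide present → zinide forms (R6).

Yes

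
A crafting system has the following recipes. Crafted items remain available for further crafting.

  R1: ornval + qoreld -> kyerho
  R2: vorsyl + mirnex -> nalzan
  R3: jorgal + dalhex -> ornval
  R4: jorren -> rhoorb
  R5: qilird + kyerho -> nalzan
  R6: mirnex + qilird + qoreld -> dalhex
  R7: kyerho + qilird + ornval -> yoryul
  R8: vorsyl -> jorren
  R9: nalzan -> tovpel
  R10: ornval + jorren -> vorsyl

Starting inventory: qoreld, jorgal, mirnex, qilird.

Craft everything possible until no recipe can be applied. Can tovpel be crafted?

Yes

mirnex + qilird + qoreld -> dalhex (R6).
Using R3, jorgal and dalhex make ornval.
ornval + qoreld -> kyerho (R1).
Using R5, qilird and kyerho make nalzan.
nalzan -> tovpel (R9).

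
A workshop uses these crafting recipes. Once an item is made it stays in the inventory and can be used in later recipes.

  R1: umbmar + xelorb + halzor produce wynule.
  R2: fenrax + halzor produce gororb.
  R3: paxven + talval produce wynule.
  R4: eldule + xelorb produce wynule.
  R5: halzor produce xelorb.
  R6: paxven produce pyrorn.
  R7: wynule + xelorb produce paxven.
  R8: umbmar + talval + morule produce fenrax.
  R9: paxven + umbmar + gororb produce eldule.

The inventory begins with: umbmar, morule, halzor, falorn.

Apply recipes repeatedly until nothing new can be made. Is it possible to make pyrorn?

halzor → xelorb (R5).
Using R1, umbmar, xelorb, and halzor make wynule.
wynule + xelorb → paxven (R7).
Using R6, paxven makes pyrorn.

Yes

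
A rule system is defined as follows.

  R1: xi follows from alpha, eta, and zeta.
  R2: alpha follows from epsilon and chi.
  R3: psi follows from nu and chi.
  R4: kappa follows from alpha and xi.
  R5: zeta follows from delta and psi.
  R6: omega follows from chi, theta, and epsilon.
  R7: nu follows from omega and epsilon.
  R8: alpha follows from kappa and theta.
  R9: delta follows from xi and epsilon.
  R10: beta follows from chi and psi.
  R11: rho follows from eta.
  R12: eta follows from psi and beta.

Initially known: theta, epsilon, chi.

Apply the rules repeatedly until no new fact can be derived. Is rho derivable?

chi, theta, and epsilon hold, so omega follows (R6).
omega and epsilon hold, so nu follows (R7).
nu and chi hold, so psi follows (R3).
From chi and psi, R10 gives beta.
psi and beta hold, so eta follows (R12).
From eta, R11 gives rho.

Yes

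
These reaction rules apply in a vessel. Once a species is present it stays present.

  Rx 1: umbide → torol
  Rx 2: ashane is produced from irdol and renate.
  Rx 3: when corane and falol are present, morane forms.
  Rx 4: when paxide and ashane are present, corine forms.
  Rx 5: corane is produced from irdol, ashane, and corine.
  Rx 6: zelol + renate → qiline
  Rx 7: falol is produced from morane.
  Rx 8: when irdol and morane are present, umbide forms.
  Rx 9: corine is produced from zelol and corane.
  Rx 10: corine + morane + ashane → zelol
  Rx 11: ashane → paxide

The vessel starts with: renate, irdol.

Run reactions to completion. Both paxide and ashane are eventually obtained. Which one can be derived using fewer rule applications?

ashane

ashane: irdol and renate present → ashane forms (Rx 2). [1 rule application]
paxide: irdol and renate present → ashane forms (Rx 2). ashane present → paxide forms (Rx 11). [2 rule applications]
ashane needs fewer.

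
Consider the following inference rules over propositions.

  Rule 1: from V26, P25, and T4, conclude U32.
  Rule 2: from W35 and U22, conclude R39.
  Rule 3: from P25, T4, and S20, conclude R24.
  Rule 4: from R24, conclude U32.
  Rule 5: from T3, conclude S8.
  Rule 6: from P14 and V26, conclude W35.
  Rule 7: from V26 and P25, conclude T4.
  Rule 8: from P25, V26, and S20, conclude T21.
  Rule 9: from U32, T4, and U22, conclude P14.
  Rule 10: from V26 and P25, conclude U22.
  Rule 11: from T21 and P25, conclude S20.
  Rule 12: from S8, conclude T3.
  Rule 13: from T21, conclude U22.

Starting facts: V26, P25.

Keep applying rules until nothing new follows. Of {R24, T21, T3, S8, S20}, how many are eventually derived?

R24 would need P25, T4, and S20 (Rule 3), but S20 is never established.
T21 would need P25, V26, and S20 (Rule 8), but S20 is never established.
T3 would need S8 (Rule 12), but S8 is never established.
S8 would need T3 (Rule 5), but T3 is never established.
S20 would need T21 and P25 (Rule 11), but T21 is never established.
None of the 5 are reached.

0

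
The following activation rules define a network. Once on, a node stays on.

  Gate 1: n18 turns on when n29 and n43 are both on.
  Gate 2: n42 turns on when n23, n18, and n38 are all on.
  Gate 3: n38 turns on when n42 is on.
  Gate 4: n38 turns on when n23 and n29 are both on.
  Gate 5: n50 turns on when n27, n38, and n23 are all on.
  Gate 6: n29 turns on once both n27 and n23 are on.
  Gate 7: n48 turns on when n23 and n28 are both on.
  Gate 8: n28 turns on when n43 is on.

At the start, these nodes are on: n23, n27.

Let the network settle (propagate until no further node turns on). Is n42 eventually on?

No

n42 would need n23, n18, and n38 (Gate 2), but n18 never turns on.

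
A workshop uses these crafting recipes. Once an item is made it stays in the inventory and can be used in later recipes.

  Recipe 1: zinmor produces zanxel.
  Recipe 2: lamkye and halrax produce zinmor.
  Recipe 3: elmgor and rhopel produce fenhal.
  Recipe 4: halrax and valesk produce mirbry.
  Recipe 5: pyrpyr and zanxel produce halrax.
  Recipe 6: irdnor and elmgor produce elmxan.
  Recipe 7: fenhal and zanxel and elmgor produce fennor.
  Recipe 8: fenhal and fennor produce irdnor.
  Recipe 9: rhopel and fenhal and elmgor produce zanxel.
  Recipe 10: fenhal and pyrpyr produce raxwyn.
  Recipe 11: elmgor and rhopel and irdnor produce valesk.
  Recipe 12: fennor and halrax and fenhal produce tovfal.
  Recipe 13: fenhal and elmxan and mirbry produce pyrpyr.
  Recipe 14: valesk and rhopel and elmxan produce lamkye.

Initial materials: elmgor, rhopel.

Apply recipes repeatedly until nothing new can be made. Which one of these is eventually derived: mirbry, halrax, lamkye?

elmgor and rhopel → fenhal (Recipe 3).
Using Recipe 9, rhopel, fenhal, and elmgor make zanxel.
fenhal and zanxel and elmgor → fennor (Recipe 7).
fenhal and fennor → irdnor (Recipe 8).
Using Recipe 11, elmgor, rhopel, and irdnor make valesk.
irdnor and elmgor → elmxan (Recipe 6).
Using Recipe 14, valesk, rhopel, and elmxan make lamkye.
mirbry would need halrax and valesk (Recipe 4), but halrax is never obtained. halrax would need pyrpyr and zanxel (Recipe 5), but pyrpyr is never obtained.

lamkye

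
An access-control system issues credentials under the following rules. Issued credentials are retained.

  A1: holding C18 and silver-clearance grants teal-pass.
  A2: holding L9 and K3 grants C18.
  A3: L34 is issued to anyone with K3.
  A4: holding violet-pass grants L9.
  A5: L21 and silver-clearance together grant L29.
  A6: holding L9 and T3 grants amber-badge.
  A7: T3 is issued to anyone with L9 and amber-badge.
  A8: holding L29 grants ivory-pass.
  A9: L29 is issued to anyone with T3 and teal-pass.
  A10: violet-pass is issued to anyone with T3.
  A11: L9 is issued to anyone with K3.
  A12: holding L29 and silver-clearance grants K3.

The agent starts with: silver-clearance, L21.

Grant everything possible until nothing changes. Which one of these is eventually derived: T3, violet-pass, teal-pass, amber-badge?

Holding L21 and silver-clearance grants L29 (A5).
Holding L29 and silver-clearance grants K3 (A12).
Holding K3 grants L9 (A11).
Holding L9 and K3 grants C18 (A2).
Holding C18 and silver-clearance grants teal-pass (A1).
amber-badge would need L9 and T3 (A6), but T3 is never granted. violet-pass would need T3 (A10), but T3 is never granted. T3 would need L9 and amber-badge (A7), but amber-badge is never granted.

teal-pass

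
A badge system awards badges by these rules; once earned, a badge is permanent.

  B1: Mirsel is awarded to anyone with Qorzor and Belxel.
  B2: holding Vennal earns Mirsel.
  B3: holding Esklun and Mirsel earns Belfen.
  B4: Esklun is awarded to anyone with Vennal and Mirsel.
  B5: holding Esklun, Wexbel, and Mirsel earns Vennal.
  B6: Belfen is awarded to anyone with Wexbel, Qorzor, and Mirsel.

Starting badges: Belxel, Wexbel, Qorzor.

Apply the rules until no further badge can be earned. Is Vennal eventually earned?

No

Vennal would need Esklun, Wexbel, and Mirsel (B5), but Esklun is never earned.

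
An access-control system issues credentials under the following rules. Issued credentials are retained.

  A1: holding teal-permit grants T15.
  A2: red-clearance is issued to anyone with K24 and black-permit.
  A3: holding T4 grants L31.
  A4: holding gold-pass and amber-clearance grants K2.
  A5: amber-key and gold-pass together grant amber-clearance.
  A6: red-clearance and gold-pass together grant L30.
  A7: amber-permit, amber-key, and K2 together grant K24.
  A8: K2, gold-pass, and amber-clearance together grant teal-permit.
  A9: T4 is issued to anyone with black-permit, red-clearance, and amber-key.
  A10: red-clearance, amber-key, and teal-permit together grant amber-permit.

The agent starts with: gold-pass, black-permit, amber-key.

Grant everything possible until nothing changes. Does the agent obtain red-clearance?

red-clearance would need K24 and black-permit (A2), but K24 is never granted.

No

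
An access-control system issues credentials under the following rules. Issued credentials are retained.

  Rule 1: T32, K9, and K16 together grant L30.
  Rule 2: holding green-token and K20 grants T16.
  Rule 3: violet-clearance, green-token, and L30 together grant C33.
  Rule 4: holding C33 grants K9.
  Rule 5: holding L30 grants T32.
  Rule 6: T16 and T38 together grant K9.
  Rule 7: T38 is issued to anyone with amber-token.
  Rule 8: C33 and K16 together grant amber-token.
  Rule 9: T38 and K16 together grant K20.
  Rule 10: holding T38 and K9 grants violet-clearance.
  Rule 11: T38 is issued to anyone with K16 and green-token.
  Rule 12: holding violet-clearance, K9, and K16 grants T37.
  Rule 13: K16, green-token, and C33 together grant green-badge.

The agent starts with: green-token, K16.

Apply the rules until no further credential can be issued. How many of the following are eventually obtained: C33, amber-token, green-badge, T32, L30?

0

C33 would need violet-clearance, green-token, and L30 (Rule 3), but L30 is never granted.
amber-token would need C33 and K16 (Rule 8), but C33 is never granted.
green-badge would need K16, green-token, and C33 (Rule 13), but C33 is never granted.
T32 would need L30 (Rule 5), but L30 is never granted.
L30 would need T32, K9, and K16 (Rule 1), but T32 is never granted.
None of the 5 are reached.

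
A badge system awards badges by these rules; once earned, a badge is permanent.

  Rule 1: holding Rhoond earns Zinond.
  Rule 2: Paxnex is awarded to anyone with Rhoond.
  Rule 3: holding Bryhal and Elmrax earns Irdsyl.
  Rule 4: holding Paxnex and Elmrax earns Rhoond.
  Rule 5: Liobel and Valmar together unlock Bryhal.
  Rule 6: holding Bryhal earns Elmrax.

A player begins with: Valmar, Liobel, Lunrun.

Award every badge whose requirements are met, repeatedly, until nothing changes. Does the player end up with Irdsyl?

With Liobel and Valmar, Bryhal is earned (Rule 5).
With Bryhal, Elmrax is earned (Rule 6).
With Bryhal and Elmrax, Irdsyl is earned (Rule 3).

Yes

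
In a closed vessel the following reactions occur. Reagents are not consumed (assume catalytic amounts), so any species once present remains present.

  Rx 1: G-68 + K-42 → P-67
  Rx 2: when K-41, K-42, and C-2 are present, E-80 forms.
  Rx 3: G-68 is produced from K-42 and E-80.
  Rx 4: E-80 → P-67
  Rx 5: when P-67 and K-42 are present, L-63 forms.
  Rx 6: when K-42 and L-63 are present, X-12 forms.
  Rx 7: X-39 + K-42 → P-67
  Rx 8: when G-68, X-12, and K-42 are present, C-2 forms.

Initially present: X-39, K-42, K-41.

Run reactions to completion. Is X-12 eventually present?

Yes

X-39 and K-42 present → P-67 forms (Rx 7).
P-67 and K-42 present → L-63 forms (Rx 5).
K-42 and L-63 present → X-12 forms (Rx 6).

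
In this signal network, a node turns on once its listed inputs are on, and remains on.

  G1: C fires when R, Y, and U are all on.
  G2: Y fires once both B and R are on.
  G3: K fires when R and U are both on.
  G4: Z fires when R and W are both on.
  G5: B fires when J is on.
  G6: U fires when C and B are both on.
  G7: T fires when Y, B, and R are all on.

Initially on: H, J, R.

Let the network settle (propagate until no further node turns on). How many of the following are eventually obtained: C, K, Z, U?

C would need R, Y, and U (G1), but U never turns on.
K would need R and U (G3), but U never turns on.
Z would need R and W (G4), but W never turns on.
U would need C and B (G6), but C never turns on.
None of the 4 are reached.

0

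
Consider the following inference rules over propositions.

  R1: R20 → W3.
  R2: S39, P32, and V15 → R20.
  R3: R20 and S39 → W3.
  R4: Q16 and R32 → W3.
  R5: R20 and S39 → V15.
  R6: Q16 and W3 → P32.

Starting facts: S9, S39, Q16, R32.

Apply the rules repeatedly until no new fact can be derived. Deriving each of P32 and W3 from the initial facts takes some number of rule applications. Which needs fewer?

W3: Q16 and R32 hold, so W3 follows (R4). [1 rule application]
P32: From Q16 and R32, R4 gives W3. Q16 and W3 hold, so P32 follows (R6). [2 rule applications]
W3 needs fewer.

W3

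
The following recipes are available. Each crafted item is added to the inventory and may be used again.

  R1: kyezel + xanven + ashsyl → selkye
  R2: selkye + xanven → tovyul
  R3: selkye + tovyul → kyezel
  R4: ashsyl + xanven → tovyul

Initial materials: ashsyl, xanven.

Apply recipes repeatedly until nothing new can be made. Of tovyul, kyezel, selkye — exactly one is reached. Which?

tovyul

ashsyl + xanven → tovyul (R4).
selkye would need kyezel, xanven, and ashsyl (R1), but kyezel is never obtained. kyezel would need selkye and tovyul (R3), but selkye is never obtained.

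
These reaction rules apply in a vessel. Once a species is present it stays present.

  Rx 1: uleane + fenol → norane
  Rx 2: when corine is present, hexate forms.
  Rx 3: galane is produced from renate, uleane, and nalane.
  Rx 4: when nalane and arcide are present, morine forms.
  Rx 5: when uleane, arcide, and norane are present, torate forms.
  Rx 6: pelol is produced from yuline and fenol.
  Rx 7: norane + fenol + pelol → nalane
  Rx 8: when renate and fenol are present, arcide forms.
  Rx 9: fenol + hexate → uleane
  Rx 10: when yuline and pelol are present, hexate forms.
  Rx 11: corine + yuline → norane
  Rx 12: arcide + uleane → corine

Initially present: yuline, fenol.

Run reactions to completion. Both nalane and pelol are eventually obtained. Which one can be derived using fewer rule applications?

pelol

pelol: yuline and fenol present → pelol forms (Rx 6). [1 rule application]
nalane: yuline and fenol present → pelol forms (Rx 6). yuline and pelol present → hexate forms (Rx 10). fenol and hexate present → uleane forms (Rx 9). uleane and fenol present → norane forms (Rx 1). norane, fenol, and pelol present → nalane forms (Rx 7). [5 rule applications]
pelol needs fewer.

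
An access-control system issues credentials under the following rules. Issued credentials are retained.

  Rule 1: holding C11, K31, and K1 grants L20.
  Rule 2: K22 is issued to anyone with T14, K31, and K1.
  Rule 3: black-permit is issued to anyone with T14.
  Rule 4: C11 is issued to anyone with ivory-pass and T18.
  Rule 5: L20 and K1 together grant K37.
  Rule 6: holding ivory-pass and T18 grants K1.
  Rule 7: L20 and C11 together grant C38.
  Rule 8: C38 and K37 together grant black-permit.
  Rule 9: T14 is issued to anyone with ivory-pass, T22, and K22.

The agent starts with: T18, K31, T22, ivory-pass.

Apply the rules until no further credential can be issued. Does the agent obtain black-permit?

Yes

Holding ivory-pass and T18 grants C11 (Rule 4).
Holding ivory-pass and T18 grants K1 (Rule 6).
Holding C11, K31, and K1 grants L20 (Rule 1).
Holding L20 and K1 grants K37 (Rule 5).
Holding L20 and C11 grants C38 (Rule 7).
Holding C38 and K37 grants black-permit (Rule 8).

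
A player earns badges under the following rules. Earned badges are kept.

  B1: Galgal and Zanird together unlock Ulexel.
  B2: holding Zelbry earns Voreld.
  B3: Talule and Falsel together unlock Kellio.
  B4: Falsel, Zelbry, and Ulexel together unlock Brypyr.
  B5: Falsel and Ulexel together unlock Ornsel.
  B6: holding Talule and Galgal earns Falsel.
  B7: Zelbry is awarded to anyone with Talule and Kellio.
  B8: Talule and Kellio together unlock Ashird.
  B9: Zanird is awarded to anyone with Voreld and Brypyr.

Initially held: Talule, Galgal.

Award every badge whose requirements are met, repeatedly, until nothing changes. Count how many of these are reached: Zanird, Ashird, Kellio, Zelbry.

3

With Talule and Galgal, Falsel is earned (B6).
With Talule and Falsel, Kellio is earned (B3).
With Talule and Kellio, Ashird is earned (B8).
With Talule and Kellio, Zelbry is earned (B7).
Zanird would need Voreld and Brypyr (B9), but Brypyr is never earned.
Ashird: reached.
Kellio: reached.
Zelbry: reached.
Reached: Ashird, Kellio, and Zelbry — 3 of the 4.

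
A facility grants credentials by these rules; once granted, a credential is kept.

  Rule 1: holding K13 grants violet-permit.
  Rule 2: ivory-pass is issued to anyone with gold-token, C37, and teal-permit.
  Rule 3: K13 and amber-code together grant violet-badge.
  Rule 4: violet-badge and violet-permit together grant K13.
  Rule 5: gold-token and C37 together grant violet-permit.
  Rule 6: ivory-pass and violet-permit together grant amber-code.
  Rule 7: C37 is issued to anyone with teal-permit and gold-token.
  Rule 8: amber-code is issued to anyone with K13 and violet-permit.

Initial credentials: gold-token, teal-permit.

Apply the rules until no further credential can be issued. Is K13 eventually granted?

K13 would need violet-badge and violet-permit (Rule 4), but violet-badge is never granted.

No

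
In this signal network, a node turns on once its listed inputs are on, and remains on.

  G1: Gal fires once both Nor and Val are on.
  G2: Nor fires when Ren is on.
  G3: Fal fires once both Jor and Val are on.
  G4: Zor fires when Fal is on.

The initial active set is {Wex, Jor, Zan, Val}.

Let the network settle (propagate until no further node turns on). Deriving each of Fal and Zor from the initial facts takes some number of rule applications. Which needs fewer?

Fal

Fal: G3: Jor and Val on → Fal on. [1 rule application]
Zor: Jor and Val are on, so Fal fires (G3). G4: Fal on → Zor on. [2 rule applications]
Fal needs fewer.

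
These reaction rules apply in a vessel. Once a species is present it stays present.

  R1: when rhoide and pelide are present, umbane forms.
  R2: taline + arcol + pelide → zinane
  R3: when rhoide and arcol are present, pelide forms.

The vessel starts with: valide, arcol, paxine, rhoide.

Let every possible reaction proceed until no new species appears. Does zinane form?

zinane would need taline, arcol, and pelide (R2), but taline never forms.

No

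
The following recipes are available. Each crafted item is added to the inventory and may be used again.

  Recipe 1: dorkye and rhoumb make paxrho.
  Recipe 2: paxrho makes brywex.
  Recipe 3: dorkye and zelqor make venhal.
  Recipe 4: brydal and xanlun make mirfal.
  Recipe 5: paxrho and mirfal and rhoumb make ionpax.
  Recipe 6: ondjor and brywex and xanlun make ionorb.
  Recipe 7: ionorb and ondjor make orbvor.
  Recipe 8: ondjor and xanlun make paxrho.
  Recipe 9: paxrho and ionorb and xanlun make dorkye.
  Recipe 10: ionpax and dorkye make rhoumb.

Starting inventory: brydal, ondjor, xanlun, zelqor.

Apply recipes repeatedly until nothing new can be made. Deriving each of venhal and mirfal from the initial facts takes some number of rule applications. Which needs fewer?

mirfal

mirfal: Using Recipe 4, brydal and xanlun make mirfal. [1 rule application]
venhal: ondjor and xanlun → paxrho (Recipe 8). paxrho → brywex (Recipe 2). Using Recipe 6, ondjor, brywex, and xanlun make ionorb. paxrho and ionorb and xanlun → dorkye (Recipe 9). Using Recipe 3, dorkye and zelqor make venhal. [5 rule applications]
mirfal needs fewer.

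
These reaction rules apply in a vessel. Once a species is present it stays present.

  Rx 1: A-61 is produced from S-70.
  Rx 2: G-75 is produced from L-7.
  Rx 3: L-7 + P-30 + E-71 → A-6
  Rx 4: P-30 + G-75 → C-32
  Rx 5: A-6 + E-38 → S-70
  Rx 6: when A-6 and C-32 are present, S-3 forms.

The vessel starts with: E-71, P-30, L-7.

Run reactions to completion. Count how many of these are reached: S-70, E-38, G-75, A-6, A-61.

L-7 present → G-75 forms (Rx 2).
L-7, P-30, and E-71 present → A-6 forms (Rx 3).
S-70 would need A-6 and E-38 (Rx 5), but E-38 never forms.
No rule produces E-38, and it is not given.
G-75: reached.
A-6: reached.
A-61 would need S-70 (Rx 1), but S-70 never forms.
Reached: G-75 and A-6 — 2 of the 5.

2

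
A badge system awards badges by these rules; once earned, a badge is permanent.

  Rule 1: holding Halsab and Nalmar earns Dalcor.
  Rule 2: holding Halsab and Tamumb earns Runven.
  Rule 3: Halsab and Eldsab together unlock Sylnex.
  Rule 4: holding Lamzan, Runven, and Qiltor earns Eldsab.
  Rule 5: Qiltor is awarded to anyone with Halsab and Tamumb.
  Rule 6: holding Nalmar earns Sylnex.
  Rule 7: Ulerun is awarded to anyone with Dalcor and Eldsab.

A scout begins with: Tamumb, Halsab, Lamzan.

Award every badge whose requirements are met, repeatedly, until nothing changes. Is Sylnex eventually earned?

Yes

With Halsab and Tamumb, Runven is earned (Rule 2).
With Halsab and Tamumb, Qiltor is earned (Rule 5).
With Lamzan, Runven, and Qiltor, Eldsab is earned (Rule 4).
With Halsab and Eldsab, Sylnex is earned (Rule 3).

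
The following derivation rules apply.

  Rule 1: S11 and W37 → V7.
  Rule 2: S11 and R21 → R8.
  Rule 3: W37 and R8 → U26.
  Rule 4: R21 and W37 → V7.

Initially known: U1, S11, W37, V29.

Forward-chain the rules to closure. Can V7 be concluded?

Yes

S11 and W37 hold, so V7 follows (Rule 1).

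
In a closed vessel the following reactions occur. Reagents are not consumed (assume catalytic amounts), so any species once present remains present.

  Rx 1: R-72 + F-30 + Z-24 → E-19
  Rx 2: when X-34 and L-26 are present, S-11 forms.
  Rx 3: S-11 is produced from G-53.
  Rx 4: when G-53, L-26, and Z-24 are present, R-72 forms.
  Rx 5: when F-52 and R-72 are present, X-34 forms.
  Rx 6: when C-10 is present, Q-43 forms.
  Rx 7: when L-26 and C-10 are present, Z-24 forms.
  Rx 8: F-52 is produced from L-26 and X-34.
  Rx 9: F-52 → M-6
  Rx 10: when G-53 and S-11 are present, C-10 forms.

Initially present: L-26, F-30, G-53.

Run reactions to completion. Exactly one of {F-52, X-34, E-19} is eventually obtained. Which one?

E-19

G-53 present → S-11 forms (Rx 3).
G-53 and S-11 present → C-10 forms (Rx 10).
L-26 and C-10 present → Z-24 forms (Rx 7).
G-53, L-26, and Z-24 present → R-72 forms (Rx 4).
R-72, F-30, and Z-24 present → E-19 forms (Rx 1).
F-52 would need L-26 and X-34 (Rx 8), but X-34 never forms. X-34 would need F-52 and R-72 (Rx 5), but F-52 never forms.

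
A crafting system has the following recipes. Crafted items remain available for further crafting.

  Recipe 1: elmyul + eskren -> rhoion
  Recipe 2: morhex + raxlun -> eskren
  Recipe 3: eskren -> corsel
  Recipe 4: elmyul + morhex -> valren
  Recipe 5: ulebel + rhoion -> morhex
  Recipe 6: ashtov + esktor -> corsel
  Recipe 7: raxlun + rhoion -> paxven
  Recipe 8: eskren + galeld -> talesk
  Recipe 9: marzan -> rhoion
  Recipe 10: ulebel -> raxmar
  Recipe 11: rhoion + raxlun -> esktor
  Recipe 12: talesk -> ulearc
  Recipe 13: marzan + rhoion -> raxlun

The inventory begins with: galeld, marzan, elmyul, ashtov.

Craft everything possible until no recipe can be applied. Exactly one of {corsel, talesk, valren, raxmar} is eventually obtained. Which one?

Using Recipe 9, marzan makes rhoion.
marzan + rhoion -> raxlun (Recipe 13).
Using Recipe 11, rhoion and raxlun make esktor.
Using Recipe 6, ashtov and esktor make corsel.
raxmar would need ulebel (Recipe 10), but ulebel is never obtained. talesk would need eskren and galeld (Recipe 8), but eskren is never obtained. valren would need elmyul and morhex (Recipe 4), but morhex is never obtained.

corsel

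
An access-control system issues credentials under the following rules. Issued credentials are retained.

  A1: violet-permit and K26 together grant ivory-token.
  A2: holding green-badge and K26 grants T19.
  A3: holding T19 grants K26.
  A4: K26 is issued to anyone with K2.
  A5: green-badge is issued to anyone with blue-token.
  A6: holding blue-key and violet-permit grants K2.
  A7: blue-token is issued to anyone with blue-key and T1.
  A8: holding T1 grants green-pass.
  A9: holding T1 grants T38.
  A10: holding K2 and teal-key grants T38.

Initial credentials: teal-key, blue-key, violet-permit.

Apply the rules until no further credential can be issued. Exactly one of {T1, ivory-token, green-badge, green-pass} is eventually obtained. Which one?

ivory-token

Holding blue-key and violet-permit grants K2 (A6).
Holding K2 grants K26 (A4).
Holding violet-permit and K26 grants ivory-token (A1).
No rule produces T1, and it is not given. green-pass would need T1 (A8), but T1 is never granted. green-badge would need blue-token (A5), but blue-token is never granted.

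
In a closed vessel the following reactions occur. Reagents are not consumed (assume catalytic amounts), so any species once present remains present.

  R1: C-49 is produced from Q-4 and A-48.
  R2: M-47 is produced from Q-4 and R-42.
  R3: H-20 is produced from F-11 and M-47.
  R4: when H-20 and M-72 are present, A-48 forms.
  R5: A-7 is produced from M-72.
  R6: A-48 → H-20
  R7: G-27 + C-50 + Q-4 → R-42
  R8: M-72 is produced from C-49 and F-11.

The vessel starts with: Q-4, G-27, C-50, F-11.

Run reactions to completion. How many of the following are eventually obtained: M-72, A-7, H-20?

1

G-27, C-50, and Q-4 present → R-42 forms (R7).
Q-4 and R-42 present → M-47 forms (R2).
F-11 and M-47 present → H-20 forms (R3).
M-72 would need C-49 and F-11 (R8), but C-49 never forms.
A-7 would need M-72 (R5), but M-72 never forms.
H-20: reached.
Reached: H-20 — 1 of the 3.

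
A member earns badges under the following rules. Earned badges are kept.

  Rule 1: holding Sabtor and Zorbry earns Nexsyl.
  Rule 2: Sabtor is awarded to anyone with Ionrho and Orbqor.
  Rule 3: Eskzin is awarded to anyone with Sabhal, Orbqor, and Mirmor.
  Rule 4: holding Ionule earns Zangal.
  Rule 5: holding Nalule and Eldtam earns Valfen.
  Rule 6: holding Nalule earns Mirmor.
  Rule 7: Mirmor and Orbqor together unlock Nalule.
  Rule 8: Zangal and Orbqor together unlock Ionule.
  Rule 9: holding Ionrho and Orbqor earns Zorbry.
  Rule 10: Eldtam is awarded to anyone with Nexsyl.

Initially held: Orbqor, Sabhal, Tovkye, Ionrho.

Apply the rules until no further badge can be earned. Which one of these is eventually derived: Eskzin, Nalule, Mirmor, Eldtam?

Eldtam

With Ionrho and Orbqor, Zorbry is earned (Rule 9).
With Ionrho and Orbqor, Sabtor is earned (Rule 2).
With Sabtor and Zorbry, Nexsyl is earned (Rule 1).
With Nexsyl, Eldtam is earned (Rule 10).
Mirmor would need Nalule (Rule 6), but Nalule is never earned. Eskzin would need Sabhal, Orbqor, and Mirmor (Rule 3), but Mirmor is never earned. Nalule would need Mirmor and Orbqor (Rule 7), but Mirmor is never earned.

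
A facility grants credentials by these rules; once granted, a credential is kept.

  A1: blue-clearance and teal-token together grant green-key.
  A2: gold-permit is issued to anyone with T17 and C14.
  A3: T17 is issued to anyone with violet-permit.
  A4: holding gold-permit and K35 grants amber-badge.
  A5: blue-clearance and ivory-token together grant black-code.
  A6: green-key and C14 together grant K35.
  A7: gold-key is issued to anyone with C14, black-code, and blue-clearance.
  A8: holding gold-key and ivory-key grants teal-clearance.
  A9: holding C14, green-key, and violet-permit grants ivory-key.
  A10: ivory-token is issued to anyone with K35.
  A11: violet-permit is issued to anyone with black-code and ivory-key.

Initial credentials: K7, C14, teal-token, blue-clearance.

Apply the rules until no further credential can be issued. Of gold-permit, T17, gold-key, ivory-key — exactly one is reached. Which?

gold-key

Holding blue-clearance and teal-token grants green-key (A1).
Holding green-key and C14 grants K35 (A6).
Holding K35 grants ivory-token (A10).
Holding blue-clearance and ivory-token grants black-code (A5).
Holding C14, black-code, and blue-clearance grants gold-key (A7).
ivory-key would need C14, green-key, and violet-permit (A9), but violet-permit is never granted. gold-permit would need T17 and C14 (A2), but T17 is never granted. T17 would need violet-permit (A3), but violet-permit is never granted.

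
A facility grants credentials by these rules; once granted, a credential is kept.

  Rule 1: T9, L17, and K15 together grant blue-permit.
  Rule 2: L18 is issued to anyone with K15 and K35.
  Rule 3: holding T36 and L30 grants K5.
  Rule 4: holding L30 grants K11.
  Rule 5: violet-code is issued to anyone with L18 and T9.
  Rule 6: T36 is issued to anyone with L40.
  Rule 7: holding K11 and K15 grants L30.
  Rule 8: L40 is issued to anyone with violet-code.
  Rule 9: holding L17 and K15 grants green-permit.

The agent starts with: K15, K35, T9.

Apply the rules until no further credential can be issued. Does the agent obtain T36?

Yes

Holding K15 and K35 grants L18 (Rule 2).
Holding L18 and T9 grants violet-code (Rule 5).
Holding violet-code grants L40 (Rule 8).
Holding L40 grants T36 (Rule 6).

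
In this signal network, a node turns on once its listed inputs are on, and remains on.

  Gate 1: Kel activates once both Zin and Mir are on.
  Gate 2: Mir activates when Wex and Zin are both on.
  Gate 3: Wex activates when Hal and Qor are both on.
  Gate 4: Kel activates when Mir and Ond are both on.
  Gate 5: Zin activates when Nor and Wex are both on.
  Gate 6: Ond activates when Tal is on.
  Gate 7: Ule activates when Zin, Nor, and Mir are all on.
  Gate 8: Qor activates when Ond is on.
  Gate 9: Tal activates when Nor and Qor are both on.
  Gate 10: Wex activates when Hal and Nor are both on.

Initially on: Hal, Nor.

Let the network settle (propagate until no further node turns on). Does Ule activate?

Hal and Nor are on, so Wex activates (Gate 10).
Gate 5: Nor and Wex on → Zin on.
Wex and Zin are on, so Mir activates (Gate 2).
Gate 7: Zin, Nor, and Mir on → Ule on.

Yes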